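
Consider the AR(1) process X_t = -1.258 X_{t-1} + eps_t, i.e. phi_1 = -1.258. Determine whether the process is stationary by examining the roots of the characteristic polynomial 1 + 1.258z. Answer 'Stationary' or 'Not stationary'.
\text{Not stationary}

The AR(p) characteristic polynomial is P(z) = 1 + 1.258z.
Stationarity requires all roots to lie outside the unit circle, i.e. |z| > 1 for every root.
This is linear in z: 1 + (1.258) z = 0  =>  z = -1/(1.258) = -0.794913,  |z| = 0.794913.
Moduli of all roots: 0.7949.
All moduli strictly greater than 1? No.
Verdict: Not stationary.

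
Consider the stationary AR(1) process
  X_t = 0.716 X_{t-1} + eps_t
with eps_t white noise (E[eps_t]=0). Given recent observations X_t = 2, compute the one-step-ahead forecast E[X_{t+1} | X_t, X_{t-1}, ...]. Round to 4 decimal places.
E[X_{t+1} \mid \mathcal F_t] = 1.4320

For an AR(p) model X_t = c + sum_i phi_i X_{t-i} + eps_t, the
one-step-ahead conditional mean is
  E[X_{t+1} | X_t, ...] = c + sum_i phi_i X_{t+1-i}.
Substitute known values:
  E[X_{t+1} | ...] = (0.716) * (2)
                   = 1.4320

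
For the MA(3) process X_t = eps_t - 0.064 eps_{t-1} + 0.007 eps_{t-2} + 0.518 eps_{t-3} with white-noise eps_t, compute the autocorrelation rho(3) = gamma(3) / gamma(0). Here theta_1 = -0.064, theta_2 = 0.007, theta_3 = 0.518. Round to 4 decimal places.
\rho(3) = 0.4071

For an MA(q) process with theta_0 = 1, the autocovariance is
  gamma(k) = sigma^2 * sum_{i=0..q-k} theta_i * theta_{i+k},
and rho(k) = gamma(k) / gamma(0). Sigma^2 cancels.
  numerator   = (1)*(0.518) = 0.518.
  denominator = (1)^2 + (-0.064)^2 + (0.007)^2 + (0.518)^2 = 1.272469.
  rho(3) = 0.518 / 1.272469 = 0.4071.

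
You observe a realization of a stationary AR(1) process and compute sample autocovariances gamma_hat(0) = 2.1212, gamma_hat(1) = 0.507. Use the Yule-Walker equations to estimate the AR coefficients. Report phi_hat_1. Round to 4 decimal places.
\hat\phi_{1} = 0.2390

The Yule-Walker equations for an AR(p) process read, in matrix form,
  Gamma_p phi = r_p,   with   (Gamma_p)_{ij} = gamma(|i - j|),
                       (r_p)_i = gamma(i),   i,j = 1..p.
Substitute the sample gammas (Toeplitz matrix and right-hand side of size 1):
  Gamma_p = [[2.1212]]
  r_p     = [0.507]
With p = 1 this is the single equation gamma(0) phi_1 = gamma(1):
  phi_hat_1 = gamma(1) / gamma(0) = 0.507 / 2.1212 = 0.2390.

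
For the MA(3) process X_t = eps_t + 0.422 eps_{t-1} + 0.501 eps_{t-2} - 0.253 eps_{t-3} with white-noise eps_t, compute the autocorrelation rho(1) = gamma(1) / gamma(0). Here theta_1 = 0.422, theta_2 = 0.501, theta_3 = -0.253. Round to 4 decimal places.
\rho(1) = 0.3393

For an MA(q) process with theta_0 = 1, the autocovariance is
  gamma(k) = sigma^2 * sum_{i=0..q-k} theta_i * theta_{i+k},
and rho(k) = gamma(k) / gamma(0). Sigma^2 cancels.
  numerator   = (1)*(0.422) + (0.422)*(0.501) + (0.501)*(-0.253) = 0.506669.
  denominator = (1)^2 + (0.422)^2 + (0.501)^2 + (-0.253)^2 = 1.493094.
  rho(1) = 0.506669 / 1.493094 = 0.3393.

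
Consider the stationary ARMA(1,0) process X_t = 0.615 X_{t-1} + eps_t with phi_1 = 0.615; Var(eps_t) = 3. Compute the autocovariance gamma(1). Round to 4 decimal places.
\gamma(1) = 2.9673

Multiply the model equation by X_{t-k} and take expectations. With theta_0 = psi_0 = 1 and psi_j the MA(infinity) weights, this gives
  gamma(k) - sum_i phi_i gamma(k-i) = c_k,
  c_k = sigma^2 * sum_{j=k..q} theta_j psi_{j-k}   (c_k = 0 for k > q),
using gamma(-m) = gamma(m).
Pure AR (q = 0): c_0 = sigma^2 = 3, c_k = 0 for k >= 1.
Equations for k = 0 and k = 1 (AR order 1):
  gamma(0) = phi_1 gamma(1) + c_0
  gamma(1) = phi_1 gamma(0) + c_1
Substituting the second into the first: gamma(0) (1 - phi_1^2) = c_0 + phi_1 c_1, so
  gamma(0) = c_0 / (1 - phi_1^2) = 3 / (1 - (0.615)^2) = 3 / 0.621775 = 4.824896.
  gamma(1) = phi_1 gamma(0) = (0.615)(4.824896) = 2.967311.
Therefore gamma(1) = 2.9673 (to 4 decimal places).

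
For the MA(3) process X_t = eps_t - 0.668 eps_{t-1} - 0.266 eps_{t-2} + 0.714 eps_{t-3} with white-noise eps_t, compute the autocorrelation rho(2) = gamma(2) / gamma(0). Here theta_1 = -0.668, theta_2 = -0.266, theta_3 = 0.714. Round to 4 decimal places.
\rho(2) = -0.3666

For an MA(q) process with theta_0 = 1, the autocovariance is
  gamma(k) = sigma^2 * sum_{i=0..q-k} theta_i * theta_{i+k},
and rho(k) = gamma(k) / gamma(0). Sigma^2 cancels.
  numerator   = (1)*(-0.266) + (-0.668)*(0.714) = -0.742952.
  denominator = (1)^2 + (-0.668)^2 + (-0.266)^2 + (0.714)^2 = 2.026776.
  rho(2) = -0.742952 / 2.026776 = -0.3666.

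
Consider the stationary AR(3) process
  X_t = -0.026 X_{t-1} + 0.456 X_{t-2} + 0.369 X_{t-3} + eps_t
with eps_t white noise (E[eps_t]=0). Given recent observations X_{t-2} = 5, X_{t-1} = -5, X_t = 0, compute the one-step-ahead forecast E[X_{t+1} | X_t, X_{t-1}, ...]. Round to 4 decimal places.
E[X_{t+1} \mid \mathcal F_t] = -0.4350

For an AR(p) model X_t = c + sum_i phi_i X_{t-i} + eps_t, the
one-step-ahead conditional mean is
  E[X_{t+1} | X_t, ...] = c + sum_i phi_i X_{t+1-i}.
Substitute known values:
  E[X_{t+1} | ...] = (-0.026) * (0) + (0.456) * (-5) + (0.369) * (5)
                   = -0.4350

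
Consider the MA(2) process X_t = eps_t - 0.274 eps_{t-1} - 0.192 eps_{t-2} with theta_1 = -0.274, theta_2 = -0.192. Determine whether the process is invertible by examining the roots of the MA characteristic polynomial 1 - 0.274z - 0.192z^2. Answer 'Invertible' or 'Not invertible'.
\text{Invertible}

The MA(q) characteristic polynomial is P(z) = 1 - 0.274z - 0.192z^2.
Invertibility requires all roots to lie outside the unit circle, i.e. |z| > 1 for every root.
Set 1 + (-0.274) z + (-0.192) z^2 = 0, i.e. a z^2 + b z + c = 0 with a = -0.192, b = -0.274, c = 1.
Discriminant D = b^2 - 4ac = (-0.274)^2 - 4*(-0.192)*1 = 0.075076 - (-0.768) = 0.843076.
D >= 0, so the roots are real: z = (-b +/- sqrt(D)) / (2a) = (0.274 +/- 0.918192) / (-0.384).
  z_1 = (0.274 + 0.918192) / (-0.384) = -3.1047,   |z_1| = 3.1047.
  z_2 = (0.274 - 0.918192) / (-0.384) = 1.6776,   |z_2| = 1.6776.
Moduli of all roots: 3.1047, 1.6776.
All moduli strictly greater than 1? Yes.
Verdict: Invertible.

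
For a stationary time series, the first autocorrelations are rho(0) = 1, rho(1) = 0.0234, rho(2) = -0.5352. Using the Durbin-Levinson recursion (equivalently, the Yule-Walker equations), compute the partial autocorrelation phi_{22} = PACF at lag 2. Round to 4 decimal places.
\phi_{22} = -0.5360

The PACF at lag k is phi_{kk}, the last component of the solution
to the Yule-Walker system G_k phi = r_k where
  (G_k)_{ij} = rho(|i - j|), (r_k)_i = rho(i), i,j = 1..k.
Equivalently, Durbin-Levinson gives phi_{kk} iteratively:
  phi_{11} = rho(1)
  phi_{kk} = [rho(k) - sum_{j=1..k-1} phi_{k-1,j} rho(k-j)]
            / [1 - sum_{j=1..k-1} phi_{k-1,j} rho(j)],
  phi_{k,j} = phi_{k-1,j} - phi_{kk} phi_{k-1,k-j},  j = 1..k-1.
Step k = 1:
  phi_11 = rho(1) = 0.0234.
Step k = 2:
  phi_22 = [rho(2) - phi_11 rho(1)] / [1 - phi_11 rho(1)] = [-0.5352 - (0.0234)(0.0234)] / [1 - (0.0234)(0.0234)]
         = -0.53574756 / 0.99945244 = -0.536.
Therefore phi_{22} = -0.5360.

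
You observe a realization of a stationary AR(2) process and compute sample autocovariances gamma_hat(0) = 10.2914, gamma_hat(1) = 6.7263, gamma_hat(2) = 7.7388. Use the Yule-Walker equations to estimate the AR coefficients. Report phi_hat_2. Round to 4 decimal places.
\hat\phi_{2} = 0.5670

The Yule-Walker equations for an AR(p) process read, in matrix form,
  Gamma_p phi = r_p,   with   (Gamma_p)_{ij} = gamma(|i - j|),
                       (r_p)_i = gamma(i),   i,j = 1..p.
Substitute the sample gammas (Toeplitz matrix and right-hand side of size 2):
  Gamma_p = [[10.2914, 6.7263], [6.7263, 10.2914]]
  r_p     = [6.7263, 7.7388]
Written out:
  10.2914 phi_1 + 6.7263 phi_2 = 6.7263
  6.7263 phi_1 + 10.2914 phi_2 = 7.7388
Solve by Cramer's rule:
  det = gamma(0)^2 - gamma(1)^2 = (10.2914)^2 - (6.7263)^2 = 105.91291396 - 45.24311169 = 60.66980227
  phi_hat_1 = [gamma(1) gamma(0) - gamma(1) gamma(2)] / det = [(6.7263)(10.2914) - (6.7263)(7.7388)] / 60.66980227 = 17.16955338 / 60.66980227 = 0.283
  phi_hat_2 = [gamma(0) gamma(2) - gamma(1)^2] / det = [(10.2914)(7.7388) - (6.7263)^2] / 60.66980227 = 34.39997463 / 60.66980227 = 0.567
So phi_hat = [0.2830, 0.5670].
Therefore phi_hat_2 = 0.5670.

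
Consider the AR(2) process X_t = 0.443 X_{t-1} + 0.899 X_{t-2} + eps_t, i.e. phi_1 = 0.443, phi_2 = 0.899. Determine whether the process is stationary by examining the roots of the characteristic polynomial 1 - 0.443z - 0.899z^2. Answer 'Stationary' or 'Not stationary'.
\text{Not stationary}

The AR(p) characteristic polynomial is P(z) = 1 - 0.443z - 0.899z^2.
Stationarity requires all roots to lie outside the unit circle, i.e. |z| > 1 for every root.
Set 1 + (-0.443) z + (-0.899) z^2 = 0, i.e. a z^2 + b z + c = 0 with a = -0.899, b = -0.443, c = 1.
Discriminant D = b^2 - 4ac = (-0.443)^2 - 4*(-0.899)*1 = 0.196249 - (-3.596) = 3.792249.
D >= 0, so the roots are real: z = (-b +/- sqrt(D)) / (2a) = (0.443 +/- 1.94737) / (-1.798).
  z_1 = (0.443 + 1.94737) / (-1.798) = -1.3295,   |z_1| = 1.3295.
  z_2 = (0.443 - 1.94737) / (-1.798) = 0.8367,   |z_2| = 0.8367.
Moduli of all roots: 1.3295, 0.8367.
All moduli strictly greater than 1? No.
Verdict: Not stationary.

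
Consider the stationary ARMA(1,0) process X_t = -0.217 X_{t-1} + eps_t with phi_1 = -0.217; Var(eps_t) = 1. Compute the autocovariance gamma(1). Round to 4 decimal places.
\gamma(1) = -0.2277

Multiply the model equation by X_{t-k} and take expectations. With theta_0 = psi_0 = 1 and psi_j the MA(infinity) weights, this gives
  gamma(k) - sum_i phi_i gamma(k-i) = c_k,
  c_k = sigma^2 * sum_{j=k..q} theta_j psi_{j-k}   (c_k = 0 for k > q),
using gamma(-m) = gamma(m).
Pure AR (q = 0): c_0 = sigma^2 = 1, c_k = 0 for k >= 1.
Equations for k = 0 and k = 1 (AR order 1):
  gamma(0) = phi_1 gamma(1) + c_0
  gamma(1) = phi_1 gamma(0) + c_1
Substituting the second into the first: gamma(0) (1 - phi_1^2) = c_0 + phi_1 c_1, so
  gamma(0) = c_0 / (1 - phi_1^2) = 1 / (1 - (-0.217)^2) = 1 / 0.952911 = 1.049416.
  gamma(1) = phi_1 gamma(0) = (-0.217)(1.049416) = -0.227723.
Therefore gamma(1) = -0.2277 (to 4 decimal places).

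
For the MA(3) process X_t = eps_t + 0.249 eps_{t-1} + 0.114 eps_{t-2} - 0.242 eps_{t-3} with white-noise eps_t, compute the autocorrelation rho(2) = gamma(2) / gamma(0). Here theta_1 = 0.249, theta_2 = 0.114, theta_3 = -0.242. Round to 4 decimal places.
\rho(2) = 0.0474

For an MA(q) process with theta_0 = 1, the autocovariance is
  gamma(k) = sigma^2 * sum_{i=0..q-k} theta_i * theta_{i+k},
and rho(k) = gamma(k) / gamma(0). Sigma^2 cancels.
  numerator   = (1)*(0.114) + (0.249)*(-0.242) = 0.053742.
  denominator = (1)^2 + (0.249)^2 + (0.114)^2 + (-0.242)^2 = 1.133561.
  rho(2) = 0.053742 / 1.133561 = 0.0474.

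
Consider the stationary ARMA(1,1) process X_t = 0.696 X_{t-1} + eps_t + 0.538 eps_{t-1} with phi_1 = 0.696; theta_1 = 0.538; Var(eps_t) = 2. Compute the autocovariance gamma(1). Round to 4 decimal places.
\gamma(1) = 6.5792

Multiply the model equation by X_{t-k} and take expectations. With theta_0 = psi_0 = 1 and psi_j the MA(infinity) weights, this gives
  gamma(k) - sum_i phi_i gamma(k-i) = c_k,
  c_k = sigma^2 * sum_{j=k..q} theta_j psi_{j-k}   (c_k = 0 for k > q),
using gamma(-m) = gamma(m).
psi-weights needed (psi_j = theta_j + sum_i phi_i psi_{j-i}):
  psi_1 = theta_1 + phi_1 = 0.538 + (0.696) = 1.234
Right-hand sides:
  c_0 = sigma^2 (1 + theta_1 psi_1) = 2 * (1 + (0.538)(1.234)) = 2 * 1.663892 = 3.327784
  c_1 = sigma^2 theta_1 = 2 * (0.538) = 1.076
  c_2 = 0
Equations for k = 0 and k = 1 (AR order 1):
  gamma(0) = phi_1 gamma(1) + c_0
  gamma(1) = phi_1 gamma(0) + c_1
Substituting the second into the first: gamma(0) (1 - phi_1^2) = c_0 + phi_1 c_1, so
  gamma(0) = (c_0 + phi_1 c_1) / (1 - phi_1^2) = (3.327784 + (0.696)(1.076)) / (1 - (0.696)^2) = 4.07668 / 0.515584 = 7.906917.
  gamma(1) = phi_1 gamma(0) + c_1 = (0.696)(7.906917) + (1.076) = 6.579214.
Therefore gamma(1) = 6.5792 (to 4 decimal places).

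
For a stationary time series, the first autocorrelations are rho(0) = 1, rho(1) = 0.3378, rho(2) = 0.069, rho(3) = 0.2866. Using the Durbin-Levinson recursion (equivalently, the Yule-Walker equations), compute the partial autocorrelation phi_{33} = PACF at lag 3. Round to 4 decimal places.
\phi_{33} = 0.3161

The PACF at lag k is phi_{kk}, the last component of the solution
to the Yule-Walker system G_k phi = r_k where
  (G_k)_{ij} = rho(|i - j|), (r_k)_i = rho(i), i,j = 1..k.
Equivalently, Durbin-Levinson gives phi_{kk} iteratively:
  phi_{11} = rho(1)
  phi_{kk} = [rho(k) - sum_{j=1..k-1} phi_{k-1,j} rho(k-j)]
            / [1 - sum_{j=1..k-1} phi_{k-1,j} rho(j)],
  phi_{k,j} = phi_{k-1,j} - phi_{kk} phi_{k-1,k-j},  j = 1..k-1.
Step k = 1:
  phi_11 = rho(1) = 0.3378.
Step k = 2:
  phi_22 = [rho(2) - phi_11 rho(1)] / [1 - phi_11 rho(1)] = [0.069 - (0.3378)(0.3378)] / [1 - (0.3378)(0.3378)]
         = -0.04510884 / 0.88589116 = -0.050919.
  Update: phi_21 = phi_11 - phi_22 phi_11 = 0.3378 - (-0.050919)(0.3378) = 0.355.
Step k = 3:
  phi_33 = [rho(3) - phi_21 rho(2) - phi_22 rho(1)] / [1 - phi_21 rho(1) - phi_22 rho(2)]
    numerator   = 0.2866 - (0.355)(0.069) - (-0.050919)(0.3378) = 0.27930546
    denominator = 1 - (0.355)(0.3378) - (-0.050919)(0.069) = 0.88359426
  phi_33 = 0.27930546 / 0.88359426 = 0.3161.
Therefore phi_{33} = 0.3161.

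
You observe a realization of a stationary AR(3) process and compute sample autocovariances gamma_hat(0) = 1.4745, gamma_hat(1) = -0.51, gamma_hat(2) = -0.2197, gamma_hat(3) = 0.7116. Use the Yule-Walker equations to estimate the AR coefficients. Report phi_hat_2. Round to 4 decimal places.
\hat\phi_{2} = -0.1300

The Yule-Walker equations for an AR(p) process read, in matrix form,
  Gamma_p phi = r_p,   with   (Gamma_p)_{ij} = gamma(|i - j|),
                       (r_p)_i = gamma(i),   i,j = 1..p.
Substitute the sample gammas (Toeplitz matrix and right-hand side of size 3):
  Gamma_p = [[1.4745, -0.51, -0.2197], [-0.51, 1.4745, -0.51], [-0.2197, -0.51, 1.4745]]
  r_p     = [-0.51, -0.2197, 0.7116]
Written out (R1..R3):
  (R1) 1.4745 phi_1 - 0.51 phi_2 - 0.2197 phi_3 = -0.51
  (R2) -0.51 phi_1 + 1.4745 phi_2 - 0.51 phi_3 = -0.2197
  (R3) -0.2197 phi_1 - 0.51 phi_2 + 1.4745 phi_3 = 0.7116
Gaussian elimination:
  R2 <- R2 - (-0.51/1.4745) R1 = R2 - (-0.34588) R1:  1.298101 phi_2 - 0.58599 phi_3 = -0.396099
  R3 <- R3 - (-0.2197/1.4745) R1 = R3 - (-0.149) R1:  -0.58599 phi_2 + 1.441765 phi_3 = 0.63561
  R3 <- R3 - (-0.58599/1.298101) R2 = R3 - (-0.451421) R2:  1.177237 phi_3 = 0.456803
Back-substitution:
  phi_hat_3 = 0.456803 / 1.177237 = 0.38803
  phi_hat_2 = (-0.396099 - (-0.58599)(0.38803)) / 1.298101 = -0.129972
  phi_hat_1 = (-0.51 - (-0.51)(-0.129972) - (-0.2197)(0.38803)) / 1.4745 = -0.333018
So phi_hat = [-0.3330, -0.1300, 0.3880].
Therefore phi_hat_2 = -0.1300.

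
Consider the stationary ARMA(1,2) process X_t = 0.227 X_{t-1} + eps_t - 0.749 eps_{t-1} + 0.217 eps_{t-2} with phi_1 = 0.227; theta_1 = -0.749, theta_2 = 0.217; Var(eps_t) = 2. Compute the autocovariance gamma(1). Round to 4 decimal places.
\gamma(1) = -1.1422

Multiply the model equation by X_{t-k} and take expectations. With theta_0 = psi_0 = 1 and psi_j the MA(infinity) weights, this gives
  gamma(k) - sum_i phi_i gamma(k-i) = c_k,
  c_k = sigma^2 * sum_{j=k..q} theta_j psi_{j-k}   (c_k = 0 for k > q),
using gamma(-m) = gamma(m).
psi-weights needed (psi_j = theta_j + sum_i phi_i psi_{j-i}):
  psi_1 = theta_1 + phi_1 = -0.749 + (0.227) = -0.522
  psi_2 = theta_2 + phi_1 psi_1 = 0.217 + (0.227)(-0.522) = 0.098506
Right-hand sides:
  c_0 = sigma^2 (1 + theta_1 psi_1 + theta_2 psi_2) = 2 * (1 + (-0.749)(-0.522) + (0.217)(0.098506)) = 2 * 1.412354 = 2.824708
  c_1 = sigma^2 (theta_1 + theta_2 psi_1) = 2 * (-0.749 + (0.217)(-0.522)) = -1.724548
  c_2 = sigma^2 theta_2 = 2 * (0.217) = 0.434
Equations for k = 0 and k = 1 (AR order 1):
  gamma(0) = phi_1 gamma(1) + c_0
  gamma(1) = phi_1 gamma(0) + c_1
Substituting the second into the first: gamma(0) (1 - phi_1^2) = c_0 + phi_1 c_1, so
  gamma(0) = (c_0 + phi_1 c_1) / (1 - phi_1^2) = (2.824708 + (0.227)(-1.724548)) / (1 - (0.227)^2) = 2.433235 / 0.948471 = 2.565429.
  gamma(1) = phi_1 gamma(0) + c_1 = (0.227)(2.565429) + (-1.724548) = -1.142196.
Therefore gamma(1) = -1.1422 (to 4 decimal places).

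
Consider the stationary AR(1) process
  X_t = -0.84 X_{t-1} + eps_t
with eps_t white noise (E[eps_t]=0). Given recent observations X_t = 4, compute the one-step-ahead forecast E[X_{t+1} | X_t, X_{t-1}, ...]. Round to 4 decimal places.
E[X_{t+1} \mid \mathcal F_t] = -3.3600

For an AR(p) model X_t = c + sum_i phi_i X_{t-i} + eps_t, the
one-step-ahead conditional mean is
  E[X_{t+1} | X_t, ...] = c + sum_i phi_i X_{t+1-i}.
Substitute known values:
  E[X_{t+1} | ...] = (-0.84) * (4)
                   = -3.3600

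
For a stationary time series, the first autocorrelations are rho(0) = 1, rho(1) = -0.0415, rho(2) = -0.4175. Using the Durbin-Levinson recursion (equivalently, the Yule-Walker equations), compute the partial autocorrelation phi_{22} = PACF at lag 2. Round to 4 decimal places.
\phi_{22} = -0.4199

The PACF at lag k is phi_{kk}, the last component of the solution
to the Yule-Walker system G_k phi = r_k where
  (G_k)_{ij} = rho(|i - j|), (r_k)_i = rho(i), i,j = 1..k.
Equivalently, Durbin-Levinson gives phi_{kk} iteratively:
  phi_{11} = rho(1)
  phi_{kk} = [rho(k) - sum_{j=1..k-1} phi_{k-1,j} rho(k-j)]
            / [1 - sum_{j=1..k-1} phi_{k-1,j} rho(j)],
  phi_{k,j} = phi_{k-1,j} - phi_{kk} phi_{k-1,k-j},  j = 1..k-1.
Step k = 1:
  phi_11 = rho(1) = -0.0415.
Step k = 2:
  phi_22 = [rho(2) - phi_11 rho(1)] / [1 - phi_11 rho(1)] = [-0.4175 - (-0.0415)(-0.0415)] / [1 - (-0.0415)(-0.0415)]
         = -0.41922225 / 0.99827775 = -0.4199.
Therefore phi_{22} = -0.4199.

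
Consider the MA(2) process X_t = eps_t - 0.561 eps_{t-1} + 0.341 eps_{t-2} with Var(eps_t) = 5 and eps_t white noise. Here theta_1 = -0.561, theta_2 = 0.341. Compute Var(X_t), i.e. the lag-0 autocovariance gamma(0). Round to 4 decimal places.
\gamma(0) = 7.1550

For an MA(q) process X_t = eps_t + sum_i theta_i eps_{t-i} with
Var(eps_t) = sigma^2, the variance is
  gamma(0) = sigma^2 * (1 + sum_i theta_i^2).
  sum_i theta_i^2 = (-0.561)^2 + (0.341)^2 = 0.314721 + 0.116281 = 0.431002.
  gamma(0) = 5 * (1 + 0.431002) = 5 * 1.431002 = 7.15501, which rounds to 7.1550.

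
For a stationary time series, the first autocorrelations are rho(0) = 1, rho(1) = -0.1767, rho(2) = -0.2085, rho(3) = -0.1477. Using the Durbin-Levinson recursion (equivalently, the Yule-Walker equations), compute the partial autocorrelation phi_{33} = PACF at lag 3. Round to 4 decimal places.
\phi_{33} = -0.2610

The PACF at lag k is phi_{kk}, the last component of the solution
to the Yule-Walker system G_k phi = r_k where
  (G_k)_{ij} = rho(|i - j|), (r_k)_i = rho(i), i,j = 1..k.
Equivalently, Durbin-Levinson gives phi_{kk} iteratively:
  phi_{11} = rho(1)
  phi_{kk} = [rho(k) - sum_{j=1..k-1} phi_{k-1,j} rho(k-j)]
            / [1 - sum_{j=1..k-1} phi_{k-1,j} rho(j)],
  phi_{k,j} = phi_{k-1,j} - phi_{kk} phi_{k-1,k-j},  j = 1..k-1.
Step k = 1:
  phi_11 = rho(1) = -0.1767.
Step k = 2:
  phi_22 = [rho(2) - phi_11 rho(1)] / [1 - phi_11 rho(1)] = [-0.2085 - (-0.1767)(-0.1767)] / [1 - (-0.1767)(-0.1767)]
         = -0.23972289 / 0.96877711 = -0.247449.
  Update: phi_21 = phi_11 - phi_22 phi_11 = -0.1767 - (-0.247449)(-0.1767) = -0.220424.
Step k = 3:
  phi_33 = [rho(3) - phi_21 rho(2) - phi_22 rho(1)] / [1 - phi_21 rho(1) - phi_22 rho(2)]
    numerator   = -0.1477 - (-0.220424)(-0.2085) - (-0.247449)(-0.1767) = -0.23738268
    denominator = 1 - (-0.220424)(-0.1767) - (-0.247449)(-0.2085) = 0.90945793
  phi_33 = -0.23738268 / 0.90945793 = -0.261.
Therefore phi_{33} = -0.2610.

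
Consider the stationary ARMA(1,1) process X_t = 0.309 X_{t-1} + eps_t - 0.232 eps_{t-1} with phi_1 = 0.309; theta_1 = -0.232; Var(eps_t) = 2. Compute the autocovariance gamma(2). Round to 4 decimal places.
\gamma(2) = 0.0488

Multiply the model equation by X_{t-k} and take expectations. With theta_0 = psi_0 = 1 and psi_j the MA(infinity) weights, this gives
  gamma(k) - sum_i phi_i gamma(k-i) = c_k,
  c_k = sigma^2 * sum_{j=k..q} theta_j psi_{j-k}   (c_k = 0 for k > q),
using gamma(-m) = gamma(m).
psi-weights needed (psi_j = theta_j + sum_i phi_i psi_{j-i}):
  psi_1 = theta_1 + phi_1 = -0.232 + (0.309) = 0.077
Right-hand sides:
  c_0 = sigma^2 (1 + theta_1 psi_1) = 2 * (1 + (-0.232)(0.077)) = 2 * 0.982136 = 1.964272
  c_1 = sigma^2 theta_1 = 2 * (-0.232) = -0.464
  c_2 = 0
Equations for k = 0 and k = 1 (AR order 1):
  gamma(0) = phi_1 gamma(1) + c_0
  gamma(1) = phi_1 gamma(0) + c_1
Substituting the second into the first: gamma(0) (1 - phi_1^2) = c_0 + phi_1 c_1, so
  gamma(0) = (c_0 + phi_1 c_1) / (1 - phi_1^2) = (1.964272 + (0.309)(-0.464)) / (1 - (0.309)^2) = 1.820896 / 0.904519 = 2.01311.
  gamma(1) = phi_1 gamma(0) + c_1 = (0.309)(2.01311) + (-0.464) = 0.158051.
For k = 2 (> q): gamma(2) = phi_1 gamma(1) = (0.309)(0.158051) = 0.048838.
Therefore gamma(2) = 0.0488 (to 4 decimal places).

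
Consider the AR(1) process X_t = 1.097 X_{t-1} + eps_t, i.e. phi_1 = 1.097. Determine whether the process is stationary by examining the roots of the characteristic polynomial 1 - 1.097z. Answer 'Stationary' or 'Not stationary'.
\text{Not stationary}

The AR(p) characteristic polynomial is P(z) = 1 - 1.097z.
Stationarity requires all roots to lie outside the unit circle, i.e. |z| > 1 for every root.
This is linear in z: 1 + (-1.097) z = 0  =>  z = -1/(-1.097) = 0.911577,  |z| = 0.911577.
Moduli of all roots: 0.9116.
All moduli strictly greater than 1? No.
Verdict: Not stationary.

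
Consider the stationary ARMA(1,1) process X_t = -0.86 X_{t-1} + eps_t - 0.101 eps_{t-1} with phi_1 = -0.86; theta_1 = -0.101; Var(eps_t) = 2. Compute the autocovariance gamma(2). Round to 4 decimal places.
\gamma(2) = 6.8990

Multiply the model equation by X_{t-k} and take expectations. With theta_0 = psi_0 = 1 and psi_j the MA(infinity) weights, this gives
  gamma(k) - sum_i phi_i gamma(k-i) = c_k,
  c_k = sigma^2 * sum_{j=k..q} theta_j psi_{j-k}   (c_k = 0 for k > q),
using gamma(-m) = gamma(m).
psi-weights needed (psi_j = theta_j + sum_i phi_i psi_{j-i}):
  psi_1 = theta_1 + phi_1 = -0.101 + (-0.86) = -0.961
Right-hand sides:
  c_0 = sigma^2 (1 + theta_1 psi_1) = 2 * (1 + (-0.101)(-0.961)) = 2 * 1.097061 = 2.194122
  c_1 = sigma^2 theta_1 = 2 * (-0.101) = -0.202
  c_2 = 0
Equations for k = 0 and k = 1 (AR order 1):
  gamma(0) = phi_1 gamma(1) + c_0
  gamma(1) = phi_1 gamma(0) + c_1
Substituting the second into the first: gamma(0) (1 - phi_1^2) = c_0 + phi_1 c_1, so
  gamma(0) = (c_0 + phi_1 c_1) / (1 - phi_1^2) = (2.194122 + (-0.86)(-0.202)) / (1 - (-0.86)^2) = 2.367842 / 0.2604 = 9.093095.
  gamma(1) = phi_1 gamma(0) + c_1 = (-0.86)(9.093095) + (-0.202) = -8.022062.
For k = 2 (> q): gamma(2) = phi_1 gamma(1) = (-0.86)(-8.022062) = 6.898973.
Therefore gamma(2) = 6.8990 (to 4 decimal places).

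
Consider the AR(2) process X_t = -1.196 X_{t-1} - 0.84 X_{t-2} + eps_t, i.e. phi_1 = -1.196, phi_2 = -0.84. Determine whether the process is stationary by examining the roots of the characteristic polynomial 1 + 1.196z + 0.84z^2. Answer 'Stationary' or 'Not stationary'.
\text{Stationary}

The AR(p) characteristic polynomial is P(z) = 1 + 1.196z + 0.84z^2.
Stationarity requires all roots to lie outside the unit circle, i.e. |z| > 1 for every root.
Set 1 + (1.196) z + (0.84) z^2 = 0, i.e. a z^2 + b z + c = 0 with a = 0.84, b = 1.196, c = 1.
Discriminant D = b^2 - 4ac = (1.196)^2 - 4*(0.84)*1 = 1.430416 - (3.36) = -1.929584.
D < 0, so the roots are the complex-conjugate pair z = (-b +/- i sqrt(-D)) / (2a) = -0.7119 +/- 0.8268i.
For a conjugate pair |z|^2 = z * conj(z) = (product of roots) = c/a = 1/(0.84) = 1.190476, so |z| = sqrt(1.190476) = 1.0911 for both roots.
Moduli of all roots: 1.0911, 1.0911.
All moduli strictly greater than 1? Yes.
Verdict: Stationary.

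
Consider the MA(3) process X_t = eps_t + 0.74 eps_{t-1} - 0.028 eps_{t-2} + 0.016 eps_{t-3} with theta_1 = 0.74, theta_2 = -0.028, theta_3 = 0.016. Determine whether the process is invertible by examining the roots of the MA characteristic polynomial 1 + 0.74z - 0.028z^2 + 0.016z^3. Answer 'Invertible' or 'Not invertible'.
\text{Invertible}

The MA(q) characteristic polynomial is P(z) = 1 + 0.74z - 0.028z^2 + 0.016z^3.
Invertibility requires all roots to lie outside the unit circle, i.e. |z| > 1 for every root.
Degree 3: look for a simple real root z0 first, then factor out (1 - z/z0) and solve the remaining quadratic.
Testing z0 = -1.25: P(-1.25) = 1 + (0.74)(-1.25) + (-0.028)(-1.25)^2 + (0.016)(-1.25)^3
  = 1 + (-0.925) + (-0.04375) + (-0.03125) = 0.  So z_0 = -1.25 is a root, |z_0| = 1.25.
Divide out the factor (1 + 0.8 z) = (1 - z/z0) (since 1/z0 = -0.8):
  P(z) = (1 + 0.8 z)(1 + (-0.06) z + (0.02) z^2)
  [check: z-coef -0.06 - (-0.8) = 0.74; z^2-coef 0.02 - (-0.8)(-0.06) = -0.028; z^3-coef -(-0.8)(0.02) = 0.016.]
Remaining roots from the quadratic factor 1 + (-0.06) z + (0.02) z^2:
  Set 1 + (-0.06) z + (0.02) z^2 = 0, i.e. a z^2 + b z + c = 0 with a = 0.02, b = -0.06, c = 1.
  Discriminant D = b^2 - 4ac = (-0.06)^2 - 4*(0.02)*1 = 0.0036 - (0.08) = -0.0764.
  D < 0, so the roots are the complex-conjugate pair z = (-b +/- i sqrt(-D)) / (2a) = 1.5 +/- 6.9101i.
  For a conjugate pair |z|^2 = z * conj(z) = (product of roots) = c/a = 1/(0.02) = 50, so |z| = sqrt(50) = 7.0711 for both roots.
Moduli of all roots: 1.2500, 7.0711, 7.0711.
All moduli strictly greater than 1? Yes.
Verdict: Invertible.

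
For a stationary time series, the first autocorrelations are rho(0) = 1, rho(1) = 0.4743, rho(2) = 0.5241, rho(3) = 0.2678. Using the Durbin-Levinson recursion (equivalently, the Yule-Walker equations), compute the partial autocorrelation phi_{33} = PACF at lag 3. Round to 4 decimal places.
\phi_{33} = -0.1029

The PACF at lag k is phi_{kk}, the last component of the solution
to the Yule-Walker system G_k phi = r_k where
  (G_k)_{ij} = rho(|i - j|), (r_k)_i = rho(i), i,j = 1..k.
Equivalently, Durbin-Levinson gives phi_{kk} iteratively:
  phi_{11} = rho(1)
  phi_{kk} = [rho(k) - sum_{j=1..k-1} phi_{k-1,j} rho(k-j)]
            / [1 - sum_{j=1..k-1} phi_{k-1,j} rho(j)],
  phi_{k,j} = phi_{k-1,j} - phi_{kk} phi_{k-1,k-j},  j = 1..k-1.
Step k = 1:
  phi_11 = rho(1) = 0.4743.
Step k = 2:
  phi_22 = [rho(2) - phi_11 rho(1)] / [1 - phi_11 rho(1)] = [0.5241 - (0.4743)(0.4743)] / [1 - (0.4743)(0.4743)]
         = 0.29913951 / 0.77503951 = 0.385967.
  Update: phi_21 = phi_11 - phi_22 phi_11 = 0.4743 - (0.385967)(0.4743) = 0.291236.
Step k = 3:
  phi_33 = [rho(3) - phi_21 rho(2) - phi_22 rho(1)] / [1 - phi_21 rho(1) - phi_22 rho(2)]
    numerator   = 0.2678 - (0.291236)(0.5241) - (0.385967)(0.4743) = -0.06790081
    denominator = 1 - (0.291236)(0.4743) - (0.385967)(0.5241) = 0.65958159
  phi_33 = -0.06790081 / 0.65958159 = -0.1029.
Therefore phi_{33} = -0.1029.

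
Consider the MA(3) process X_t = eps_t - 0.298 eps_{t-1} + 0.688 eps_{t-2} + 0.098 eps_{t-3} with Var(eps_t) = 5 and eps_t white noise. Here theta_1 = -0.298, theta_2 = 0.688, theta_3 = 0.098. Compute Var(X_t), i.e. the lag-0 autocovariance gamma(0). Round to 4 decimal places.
\gamma(0) = 7.8588

For an MA(q) process X_t = eps_t + sum_i theta_i eps_{t-i} with
Var(eps_t) = sigma^2, the variance is
  gamma(0) = sigma^2 * (1 + sum_i theta_i^2).
  sum_i theta_i^2 = (-0.298)^2 + (0.688)^2 + (0.098)^2 = 0.088804 + 0.473344 + 0.009604 = 0.571752.
  gamma(0) = 5 * (1 + 0.571752) = 5 * 1.571752 = 7.85876, which rounds to 7.8588.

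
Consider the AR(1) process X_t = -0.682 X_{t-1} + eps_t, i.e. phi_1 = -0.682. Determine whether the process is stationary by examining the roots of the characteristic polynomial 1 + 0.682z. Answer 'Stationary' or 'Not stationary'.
\text{Stationary}

The AR(p) characteristic polynomial is P(z) = 1 + 0.682z.
Stationarity requires all roots to lie outside the unit circle, i.e. |z| > 1 for every root.
This is linear in z: 1 + (0.682) z = 0  =>  z = -1/(0.682) = -1.466276,  |z| = 1.466276.
Moduli of all roots: 1.4663.
All moduli strictly greater than 1? Yes.
Verdict: Stationary.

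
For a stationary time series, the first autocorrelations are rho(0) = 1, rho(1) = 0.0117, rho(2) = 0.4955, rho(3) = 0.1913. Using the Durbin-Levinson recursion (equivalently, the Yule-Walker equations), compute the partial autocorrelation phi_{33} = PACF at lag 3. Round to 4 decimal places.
\phi_{33} = 0.2420

The PACF at lag k is phi_{kk}, the last component of the solution
to the Yule-Walker system G_k phi = r_k where
  (G_k)_{ij} = rho(|i - j|), (r_k)_i = rho(i), i,j = 1..k.
Equivalently, Durbin-Levinson gives phi_{kk} iteratively:
  phi_{11} = rho(1)
  phi_{kk} = [rho(k) - sum_{j=1..k-1} phi_{k-1,j} rho(k-j)]
            / [1 - sum_{j=1..k-1} phi_{k-1,j} rho(j)],
  phi_{k,j} = phi_{k-1,j} - phi_{kk} phi_{k-1,k-j},  j = 1..k-1.
Step k = 1:
  phi_11 = rho(1) = 0.0117.
Step k = 2:
  phi_22 = [rho(2) - phi_11 rho(1)] / [1 - phi_11 rho(1)] = [0.4955 - (0.0117)(0.0117)] / [1 - (0.0117)(0.0117)]
         = 0.49536311 / 0.99986311 = 0.495431.
  Update: phi_21 = phi_11 - phi_22 phi_11 = 0.0117 - (0.495431)(0.0117) = 0.005903.
Step k = 3:
  phi_33 = [rho(3) - phi_21 rho(2) - phi_22 rho(1)] / [1 - phi_21 rho(1) - phi_22 rho(2)]
    numerator   = 0.1913 - (0.005903)(0.4955) - (0.495431)(0.0117) = 0.18257829
    denominator = 1 - (0.005903)(0.0117) - (0.495431)(0.4955) = 0.7544449
  phi_33 = 0.18257829 / 0.7544449 = 0.242.
Therefore phi_{33} = 0.2420.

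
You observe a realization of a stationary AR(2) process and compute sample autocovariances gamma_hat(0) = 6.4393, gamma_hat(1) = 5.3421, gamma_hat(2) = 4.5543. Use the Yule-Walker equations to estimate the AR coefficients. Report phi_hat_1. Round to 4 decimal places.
\hat\phi_{1} = 0.7790

The Yule-Walker equations for an AR(p) process read, in matrix form,
  Gamma_p phi = r_p,   with   (Gamma_p)_{ij} = gamma(|i - j|),
                       (r_p)_i = gamma(i),   i,j = 1..p.
Substitute the sample gammas (Toeplitz matrix and right-hand side of size 2):
  Gamma_p = [[6.4393, 5.3421], [5.3421, 6.4393]]
  r_p     = [5.3421, 4.5543]
Written out:
  6.4393 phi_1 + 5.3421 phi_2 = 5.3421
  5.3421 phi_1 + 6.4393 phi_2 = 4.5543
Solve by Cramer's rule:
  det = gamma(0)^2 - gamma(1)^2 = (6.4393)^2 - (5.3421)^2 = 41.46458449 - 28.53803241 = 12.92655208
  phi_hat_1 = [gamma(1) gamma(0) - gamma(1) gamma(2)] / det = [(5.3421)(6.4393) - (5.3421)(4.5543)] / 12.92655208 = 10.0698585 / 12.92655208 = 0.779
  phi_hat_2 = [gamma(0) gamma(2) - gamma(1)^2] / det = [(6.4393)(4.5543) - (5.3421)^2] / 12.92655208 = 0.78847158 / 12.92655208 = 0.061
So phi_hat = [0.7790, 0.0610].
Therefore phi_hat_1 = 0.7790.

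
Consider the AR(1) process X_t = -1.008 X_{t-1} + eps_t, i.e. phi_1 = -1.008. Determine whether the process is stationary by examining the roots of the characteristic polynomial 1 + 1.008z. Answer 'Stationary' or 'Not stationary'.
\text{Not stationary}

The AR(p) characteristic polynomial is P(z) = 1 + 1.008z.
Stationarity requires all roots to lie outside the unit circle, i.e. |z| > 1 for every root.
This is linear in z: 1 + (1.008) z = 0  =>  z = -1/(1.008) = -0.992063,  |z| = 0.992063.
Moduli of all roots: 0.9921.
All moduli strictly greater than 1? No.
Verdict: Not stationary.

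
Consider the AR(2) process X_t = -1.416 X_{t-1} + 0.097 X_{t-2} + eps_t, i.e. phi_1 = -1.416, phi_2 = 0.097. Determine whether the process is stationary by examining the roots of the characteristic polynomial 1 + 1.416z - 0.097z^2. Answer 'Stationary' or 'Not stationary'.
\text{Not stationary}

The AR(p) characteristic polynomial is P(z) = 1 + 1.416z - 0.097z^2.
Stationarity requires all roots to lie outside the unit circle, i.e. |z| > 1 for every root.
Set 1 + (1.416) z + (-0.097) z^2 = 0, i.e. a z^2 + b z + c = 0 with a = -0.097, b = 1.416, c = 1.
Discriminant D = b^2 - 4ac = (1.416)^2 - 4*(-0.097)*1 = 2.005056 - (-0.388) = 2.393056.
D >= 0, so the roots are real: z = (-b +/- sqrt(D)) / (2a) = (-1.416 +/- 1.546951) / (-0.194).
  z_1 = (-1.416 + 1.546951) / (-0.194) = -0.675,   |z_1| = 0.675.
  z_2 = (-1.416 - 1.546951) / (-0.194) = 15.2729,   |z_2| = 15.2729.
Moduli of all roots: 0.6750, 15.2729.
All moduli strictly greater than 1? No.
Verdict: Not stationary.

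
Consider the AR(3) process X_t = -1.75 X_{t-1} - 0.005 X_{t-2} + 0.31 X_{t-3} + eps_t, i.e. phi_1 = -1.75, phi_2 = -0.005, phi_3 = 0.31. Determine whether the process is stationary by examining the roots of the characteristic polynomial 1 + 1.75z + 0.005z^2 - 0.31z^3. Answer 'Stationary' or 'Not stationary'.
\text{Not stationary}

The AR(p) characteristic polynomial is P(z) = 1 + 1.75z + 0.005z^2 - 0.31z^3.
Stationarity requires all roots to lie outside the unit circle, i.e. |z| > 1 for every root.
Degree 3: look for a simple real root z0 first, then factor out (1 - z/z0) and solve the remaining quadratic.
Testing z0 = -2: P(-2) = 1 + (1.75)(-2) + (0.005)(-2)^2 + (-0.31)(-2)^3
  = 1 + (-3.5) + (0.02) + (2.48) = 0.  So z_0 = -2 is a root, |z_0| = 2.
Divide out the factor (1 + 0.5 z) = (1 - z/z0) (since 1/z0 = -0.5):
  P(z) = (1 + 0.5 z)(1 + (1.25) z + (-0.62) z^2)
  [check: z-coef 1.25 - (-0.5) = 1.75; z^2-coef -0.62 - (-0.5)(1.25) = 0.005; z^3-coef -(-0.5)(-0.62) = -0.31.]
Remaining roots from the quadratic factor 1 + (1.25) z + (-0.62) z^2:
  Set 1 + (1.25) z + (-0.62) z^2 = 0, i.e. a z^2 + b z + c = 0 with a = -0.62, b = 1.25, c = 1.
  Discriminant D = b^2 - 4ac = (1.25)^2 - 4*(-0.62)*1 = 1.5625 - (-2.48) = 4.0425.
  D >= 0, so the roots are real: z = (-b +/- sqrt(D)) / (2a) = (-1.25 +/- 2.010597) / (-1.24).
    z_1 = (-1.25 + 2.010597) / (-1.24) = -0.6134,   |z_1| = 0.6134.
    z_2 = (-1.25 - 2.010597) / (-1.24) = 2.6295,   |z_2| = 2.6295.
Moduli of all roots: 2.0000, 0.6134, 2.6295.
All moduli strictly greater than 1? No.
Verdict: Not stationary.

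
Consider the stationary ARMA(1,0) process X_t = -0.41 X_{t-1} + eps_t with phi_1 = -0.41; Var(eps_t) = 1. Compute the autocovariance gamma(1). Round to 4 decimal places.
\gamma(1) = -0.4928

Multiply the model equation by X_{t-k} and take expectations. With theta_0 = psi_0 = 1 and psi_j the MA(infinity) weights, this gives
  gamma(k) - sum_i phi_i gamma(k-i) = c_k,
  c_k = sigma^2 * sum_{j=k..q} theta_j psi_{j-k}   (c_k = 0 for k > q),
using gamma(-m) = gamma(m).
Pure AR (q = 0): c_0 = sigma^2 = 1, c_k = 0 for k >= 1.
Equations for k = 0 and k = 1 (AR order 1):
  gamma(0) = phi_1 gamma(1) + c_0
  gamma(1) = phi_1 gamma(0) + c_1
Substituting the second into the first: gamma(0) (1 - phi_1^2) = c_0 + phi_1 c_1, so
  gamma(0) = c_0 / (1 - phi_1^2) = 1 / (1 - (-0.41)^2) = 1 / 0.8319 = 1.202068.
  gamma(1) = phi_1 gamma(0) = (-0.41)(1.202068) = -0.492848.
Therefore gamma(1) = -0.4928 (to 4 decimal places).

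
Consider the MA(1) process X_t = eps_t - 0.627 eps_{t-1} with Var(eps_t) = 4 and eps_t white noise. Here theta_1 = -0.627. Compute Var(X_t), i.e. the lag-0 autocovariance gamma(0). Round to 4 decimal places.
\gamma(0) = 5.5725

For an MA(q) process X_t = eps_t + sum_i theta_i eps_{t-i} with
Var(eps_t) = sigma^2, the variance is
  gamma(0) = sigma^2 * (1 + sum_i theta_i^2).
  sum_i theta_i^2 = (-0.627)^2 = 0.393129.
  gamma(0) = 4 * (1 + 0.393129) = 4 * 1.393129 = 5.572516, which rounds to 5.5725.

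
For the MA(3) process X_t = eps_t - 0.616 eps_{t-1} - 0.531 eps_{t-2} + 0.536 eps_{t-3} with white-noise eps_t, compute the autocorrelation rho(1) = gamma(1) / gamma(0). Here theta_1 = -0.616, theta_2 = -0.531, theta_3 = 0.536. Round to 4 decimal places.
\rho(1) = -0.2943

For an MA(q) process with theta_0 = 1, the autocovariance is
  gamma(k) = sigma^2 * sum_{i=0..q-k} theta_i * theta_{i+k},
and rho(k) = gamma(k) / gamma(0). Sigma^2 cancels.
  numerator   = (1)*(-0.616) + (-0.616)*(-0.531) + (-0.531)*(0.536) = -0.57352.
  denominator = (1)^2 + (-0.616)^2 + (-0.531)^2 + (0.536)^2 = 1.948713.
  rho(1) = -0.57352 / 1.948713 = -0.2943.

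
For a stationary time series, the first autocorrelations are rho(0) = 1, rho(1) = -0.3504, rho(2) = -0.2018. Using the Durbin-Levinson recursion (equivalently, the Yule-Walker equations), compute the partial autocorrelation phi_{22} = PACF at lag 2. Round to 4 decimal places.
\phi_{22} = -0.3700

The PACF at lag k is phi_{kk}, the last component of the solution
to the Yule-Walker system G_k phi = r_k where
  (G_k)_{ij} = rho(|i - j|), (r_k)_i = rho(i), i,j = 1..k.
Equivalently, Durbin-Levinson gives phi_{kk} iteratively:
  phi_{11} = rho(1)
  phi_{kk} = [rho(k) - sum_{j=1..k-1} phi_{k-1,j} rho(k-j)]
            / [1 - sum_{j=1..k-1} phi_{k-1,j} rho(j)],
  phi_{k,j} = phi_{k-1,j} - phi_{kk} phi_{k-1,k-j},  j = 1..k-1.
Step k = 1:
  phi_11 = rho(1) = -0.3504.
Step k = 2:
  phi_22 = [rho(2) - phi_11 rho(1)] / [1 - phi_11 rho(1)] = [-0.2018 - (-0.3504)(-0.3504)] / [1 - (-0.3504)(-0.3504)]
         = -0.32458016 / 0.87721984 = -0.37.
Therefore phi_{22} = -0.3700.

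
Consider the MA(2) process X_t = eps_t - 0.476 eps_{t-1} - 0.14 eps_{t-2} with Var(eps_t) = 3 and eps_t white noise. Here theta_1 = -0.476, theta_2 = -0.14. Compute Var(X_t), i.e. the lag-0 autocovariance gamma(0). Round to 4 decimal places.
\gamma(0) = 3.7385

For an MA(q) process X_t = eps_t + sum_i theta_i eps_{t-i} with
Var(eps_t) = sigma^2, the variance is
  gamma(0) = sigma^2 * (1 + sum_i theta_i^2).
  sum_i theta_i^2 = (-0.476)^2 + (-0.14)^2 = 0.226576 + 0.0196 = 0.246176.
  gamma(0) = 3 * (1 + 0.246176) = 3 * 1.246176 = 3.738528, which rounds to 3.7385.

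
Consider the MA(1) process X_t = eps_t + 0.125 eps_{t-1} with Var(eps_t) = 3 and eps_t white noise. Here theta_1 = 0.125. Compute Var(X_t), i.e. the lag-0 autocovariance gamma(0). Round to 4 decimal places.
\gamma(0) = 3.0469

For an MA(q) process X_t = eps_t + sum_i theta_i eps_{t-i} with
Var(eps_t) = sigma^2, the variance is
  gamma(0) = sigma^2 * (1 + sum_i theta_i^2).
  sum_i theta_i^2 = (0.125)^2 = 0.015625.
  gamma(0) = 3 * (1 + 0.015625) = 3 * 1.015625 = 3.046875, which rounds to 3.0469.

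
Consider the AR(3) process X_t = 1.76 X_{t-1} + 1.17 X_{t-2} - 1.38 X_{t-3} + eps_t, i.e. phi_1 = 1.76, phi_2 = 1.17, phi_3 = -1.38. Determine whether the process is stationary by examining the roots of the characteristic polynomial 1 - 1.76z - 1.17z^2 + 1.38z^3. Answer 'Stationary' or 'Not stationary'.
\text{Not stationary}

The AR(p) characteristic polynomial is P(z) = 1 - 1.76z - 1.17z^2 + 1.38z^3.
Stationarity requires all roots to lie outside the unit circle, i.e. |z| > 1 for every root.
Degree 3: look for a simple real root z0 first, then factor out (1 - z/z0) and solve the remaining quadratic.
Testing z0 = 0.5: P(0.5) = 1 + (-1.76)(0.5) + (-1.17)(0.5)^2 + (1.38)(0.5)^3
  = 1 + (-0.88) + (-0.2925) + (0.1725) = 0.  So z_0 = 0.5 is a root, |z_0| = 0.5.
Divide out the factor (1 - 2 z) = (1 - z/z0) (since 1/z0 = 2):
  P(z) = (1 - 2 z)(1 + (0.24) z + (-0.69) z^2)
  [check: z-coef 0.24 - (2) = -1.76; z^2-coef -0.69 - (2)(0.24) = -1.17; z^3-coef -(2)(-0.69) = 1.38.]
Remaining roots from the quadratic factor 1 + (0.24) z + (-0.69) z^2:
  Set 1 + (0.24) z + (-0.69) z^2 = 0, i.e. a z^2 + b z + c = 0 with a = -0.69, b = 0.24, c = 1.
  Discriminant D = b^2 - 4ac = (0.24)^2 - 4*(-0.69)*1 = 0.0576 - (-2.76) = 2.8176.
  D >= 0, so the roots are real: z = (-b +/- sqrt(D)) / (2a) = (-0.24 +/- 1.678571) / (-1.38).
    z_1 = (-0.24 + 1.678571) / (-1.38) = -1.0424,   |z_1| = 1.0424.
    z_2 = (-0.24 - 1.678571) / (-1.38) = 1.3903,   |z_2| = 1.3903.
Moduli of all roots: 0.5000, 1.0424, 1.3903.
All moduli strictly greater than 1? No.
Verdict: Not stationary.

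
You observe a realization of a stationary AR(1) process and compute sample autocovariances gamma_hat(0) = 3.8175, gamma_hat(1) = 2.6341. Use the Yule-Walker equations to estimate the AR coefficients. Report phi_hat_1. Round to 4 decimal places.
\hat\phi_{1} = 0.6900

The Yule-Walker equations for an AR(p) process read, in matrix form,
  Gamma_p phi = r_p,   with   (Gamma_p)_{ij} = gamma(|i - j|),
                       (r_p)_i = gamma(i),   i,j = 1..p.
Substitute the sample gammas (Toeplitz matrix and right-hand side of size 1):
  Gamma_p = [[3.8175]]
  r_p     = [2.6341]
With p = 1 this is the single equation gamma(0) phi_1 = gamma(1):
  phi_hat_1 = gamma(1) / gamma(0) = 2.6341 / 3.8175 = 0.6900.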